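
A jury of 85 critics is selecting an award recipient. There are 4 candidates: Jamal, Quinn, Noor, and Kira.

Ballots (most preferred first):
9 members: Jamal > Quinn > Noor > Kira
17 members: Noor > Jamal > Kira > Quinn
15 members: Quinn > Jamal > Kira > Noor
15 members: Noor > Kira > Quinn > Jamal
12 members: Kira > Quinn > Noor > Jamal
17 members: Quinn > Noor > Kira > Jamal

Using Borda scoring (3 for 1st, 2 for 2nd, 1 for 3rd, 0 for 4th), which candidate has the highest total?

Jamal: 9×3 + 17×2 + 15×2 + 15×0 + 12×0 + 17×0 = 91
Quinn: 9×2 + 17×0 + 15×3 + 15×1 + 12×2 + 17×3 = 153
Noor: 9×1 + 17×3 + 15×0 + 15×3 + 12×1 + 17×2 = 151
Kira: 9×0 + 17×1 + 15×1 + 15×2 + 12×3 + 17×1 = 115

Quinn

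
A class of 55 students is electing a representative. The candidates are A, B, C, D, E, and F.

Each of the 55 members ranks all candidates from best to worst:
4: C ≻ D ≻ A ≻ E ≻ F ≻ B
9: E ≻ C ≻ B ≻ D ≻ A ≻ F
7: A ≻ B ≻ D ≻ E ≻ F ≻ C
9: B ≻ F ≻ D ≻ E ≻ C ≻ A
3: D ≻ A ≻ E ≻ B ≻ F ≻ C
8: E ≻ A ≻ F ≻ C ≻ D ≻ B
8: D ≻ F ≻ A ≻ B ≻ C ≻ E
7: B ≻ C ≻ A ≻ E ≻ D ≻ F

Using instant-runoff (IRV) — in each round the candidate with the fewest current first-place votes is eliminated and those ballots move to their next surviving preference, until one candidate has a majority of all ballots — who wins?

Round 1: A 7, B 16, C 4, D 11, E 17, F 0. F eliminated.
Round 2: A 7, B 16, C 4, D 11, E 17. C eliminated.
Round 3: A 7, B 16, D 15, E 17. A eliminated.
Round 4: B 23, D 15, E 17. D eliminated.
Round 5: B 31, E 24. B has a majority (≥28).

B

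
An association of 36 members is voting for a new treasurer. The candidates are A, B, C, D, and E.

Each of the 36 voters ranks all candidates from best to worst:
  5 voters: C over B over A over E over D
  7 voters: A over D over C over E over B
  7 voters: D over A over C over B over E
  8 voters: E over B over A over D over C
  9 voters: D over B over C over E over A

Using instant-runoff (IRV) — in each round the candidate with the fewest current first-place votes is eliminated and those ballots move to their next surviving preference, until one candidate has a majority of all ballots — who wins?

A

Round 1: A 7, B 0, C 5, D 16, E 8. B eliminated.
Round 2: A 7, C 5, D 16, E 8. C eliminated.
Round 3: A 12, D 16, E 8. E eliminated.
Round 4: A 20, D 16. A has a majority (≥19).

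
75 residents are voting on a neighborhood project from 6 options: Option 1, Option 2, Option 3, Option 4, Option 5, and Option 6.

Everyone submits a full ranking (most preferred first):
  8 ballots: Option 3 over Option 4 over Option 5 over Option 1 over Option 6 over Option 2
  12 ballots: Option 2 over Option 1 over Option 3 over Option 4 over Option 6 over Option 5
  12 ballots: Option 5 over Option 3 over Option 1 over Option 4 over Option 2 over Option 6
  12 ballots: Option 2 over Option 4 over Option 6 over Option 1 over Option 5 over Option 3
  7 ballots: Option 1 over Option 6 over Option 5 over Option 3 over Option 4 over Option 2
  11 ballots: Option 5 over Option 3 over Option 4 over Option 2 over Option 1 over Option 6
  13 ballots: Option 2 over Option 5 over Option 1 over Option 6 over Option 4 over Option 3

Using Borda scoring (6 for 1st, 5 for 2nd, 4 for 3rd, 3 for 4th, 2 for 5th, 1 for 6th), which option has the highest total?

Option 1: 8×3 + 12×5 + 12×4 + 12×3 + 7×6 + 11×2 + 13×4 = 284
Option 2: 8×1 + 12×6 + 12×2 + 12×6 + 7×1 + 11×3 + 13×6 = 294
Option 3: 8×6 + 12×4 + 12×5 + 12×1 + 7×3 + 11×5 + 13×1 = 257
Option 4: 8×5 + 12×3 + 12×3 + 12×5 + 7×2 + 11×4 + 13×2 = 256
Option 5: 8×4 + 12×1 + 12×6 + 12×2 + 7×4 + 11×6 + 13×5 = 299
Option 6: 8×2 + 12×2 + 12×1 + 12×4 + 7×5 + 11×1 + 13×3 = 185

Option 5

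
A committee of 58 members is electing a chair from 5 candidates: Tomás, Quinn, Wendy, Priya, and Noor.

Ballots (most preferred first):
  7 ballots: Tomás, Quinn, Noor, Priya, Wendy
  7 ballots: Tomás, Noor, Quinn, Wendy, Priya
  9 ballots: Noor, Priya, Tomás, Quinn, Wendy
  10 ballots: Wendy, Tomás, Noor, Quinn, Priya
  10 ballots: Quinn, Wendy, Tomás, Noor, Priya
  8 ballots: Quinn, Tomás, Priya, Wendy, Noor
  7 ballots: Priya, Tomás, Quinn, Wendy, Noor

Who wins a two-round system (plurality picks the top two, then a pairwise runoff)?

Tomás

Round 1 first-place votes: Tomás 14, Quinn 18, Wendy 10, Priya 7, Noor 9. Quinn and Tomás advance.
Runoff: Quinn is ranked above Tomás on 18 ballots, Tomás above Quinn on 40.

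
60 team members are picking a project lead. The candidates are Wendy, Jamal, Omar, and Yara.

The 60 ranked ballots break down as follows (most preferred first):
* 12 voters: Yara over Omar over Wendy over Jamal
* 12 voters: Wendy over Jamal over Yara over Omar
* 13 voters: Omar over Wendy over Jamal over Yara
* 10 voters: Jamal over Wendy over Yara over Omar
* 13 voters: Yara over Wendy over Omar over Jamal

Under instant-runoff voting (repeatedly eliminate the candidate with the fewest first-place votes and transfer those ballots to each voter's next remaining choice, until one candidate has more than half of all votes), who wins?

Wendy

Round 1: Wendy 12, Jamal 10, Omar 13, Yara 25. Jamal eliminated.
Round 2: Wendy 22, Omar 13, Yara 25. Omar eliminated.
Round 3: Wendy 35, Yara 25. Wendy has a majority (≥31).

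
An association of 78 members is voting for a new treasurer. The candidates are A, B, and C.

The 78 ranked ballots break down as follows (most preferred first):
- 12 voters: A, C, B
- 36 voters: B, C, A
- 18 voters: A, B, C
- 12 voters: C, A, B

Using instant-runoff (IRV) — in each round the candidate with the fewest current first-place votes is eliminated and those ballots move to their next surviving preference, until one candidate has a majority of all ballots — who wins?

A

Round 1: A 30, B 36, C 12. C eliminated.
Round 2: A 42, B 36. A has a majority (≥40).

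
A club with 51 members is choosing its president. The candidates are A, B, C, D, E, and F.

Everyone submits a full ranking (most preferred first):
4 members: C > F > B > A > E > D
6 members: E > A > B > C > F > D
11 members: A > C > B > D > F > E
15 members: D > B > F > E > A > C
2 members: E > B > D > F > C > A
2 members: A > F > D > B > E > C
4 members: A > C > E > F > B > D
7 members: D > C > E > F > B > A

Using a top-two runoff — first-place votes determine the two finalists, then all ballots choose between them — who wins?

A

Round 1 first-place votes: A 17, B 0, C 4, D 22, E 8, F 0. D and A advance.
Runoff: D is ranked above A on 24 ballots, A above D on 27.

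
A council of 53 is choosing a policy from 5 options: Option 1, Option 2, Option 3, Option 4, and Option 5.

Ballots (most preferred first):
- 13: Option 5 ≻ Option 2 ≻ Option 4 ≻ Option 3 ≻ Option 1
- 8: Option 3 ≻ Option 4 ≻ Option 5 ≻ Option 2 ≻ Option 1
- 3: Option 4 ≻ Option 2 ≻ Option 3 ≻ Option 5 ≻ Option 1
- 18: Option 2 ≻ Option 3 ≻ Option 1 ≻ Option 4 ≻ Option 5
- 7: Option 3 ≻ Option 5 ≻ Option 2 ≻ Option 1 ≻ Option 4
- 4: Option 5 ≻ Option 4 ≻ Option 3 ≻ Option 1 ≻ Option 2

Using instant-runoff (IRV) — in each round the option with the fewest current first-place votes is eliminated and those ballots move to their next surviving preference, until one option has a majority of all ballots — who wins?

Round 1: Option 1 0, Option 2 18, Option 3 15, Option 4 3, Option 5 17. Option 1 eliminated.
Round 2: Option 2 18, Option 3 15, Option 4 3, Option 5 17. Option 4 eliminated.
Round 3: Option 2 21, Option 3 15, Option 5 17. Option 3 eliminated.
Round 4: Option 2 21, Option 5 32. Option 5 has a majority (≥27).

Option 5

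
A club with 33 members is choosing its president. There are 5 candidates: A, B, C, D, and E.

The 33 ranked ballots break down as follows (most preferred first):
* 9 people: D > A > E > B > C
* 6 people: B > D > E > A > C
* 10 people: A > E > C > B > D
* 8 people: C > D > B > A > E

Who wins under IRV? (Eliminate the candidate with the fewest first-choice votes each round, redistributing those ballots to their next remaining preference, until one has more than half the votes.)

D

Round 1: A 10, B 6, C 8, D 9, E 0. E eliminated.
Round 2: A 10, B 6, C 8, D 9. B eliminated.
Round 3: A 10, C 8, D 15. C eliminated.
Round 4: A 10, D 23. D has a majority (≥17).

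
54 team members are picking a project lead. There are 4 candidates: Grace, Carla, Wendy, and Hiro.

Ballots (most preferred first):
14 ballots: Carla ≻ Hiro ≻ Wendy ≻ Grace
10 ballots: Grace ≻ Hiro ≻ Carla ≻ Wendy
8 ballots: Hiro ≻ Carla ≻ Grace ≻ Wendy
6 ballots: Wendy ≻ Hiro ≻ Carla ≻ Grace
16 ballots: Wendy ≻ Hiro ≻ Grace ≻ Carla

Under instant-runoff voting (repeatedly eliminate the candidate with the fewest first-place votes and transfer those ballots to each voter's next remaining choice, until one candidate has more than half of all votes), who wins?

Round 1: Grace 10, Carla 14, Wendy 22, Hiro 8. Hiro eliminated.
Round 2: Grace 10, Carla 22, Wendy 22. Grace eliminated.
Round 3: Carla 32, Wendy 22. Carla has a majority (≥28).

Carla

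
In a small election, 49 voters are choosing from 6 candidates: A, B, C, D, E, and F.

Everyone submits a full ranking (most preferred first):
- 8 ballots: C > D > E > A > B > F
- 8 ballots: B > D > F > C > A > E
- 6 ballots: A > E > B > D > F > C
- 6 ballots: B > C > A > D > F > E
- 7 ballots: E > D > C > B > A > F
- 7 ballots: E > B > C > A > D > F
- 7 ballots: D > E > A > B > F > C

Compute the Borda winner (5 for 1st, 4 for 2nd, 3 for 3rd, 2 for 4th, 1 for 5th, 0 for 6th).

A: 8×2 + 8×1 + 6×5 + 6×3 + 7×1 + 7×2 + 7×3 = 114
B: 8×1 + 8×5 + 6×3 + 6×5 + 7×2 + 7×4 + 7×2 = 152
C: 8×5 + 8×2 + 6×0 + 6×4 + 7×3 + 7×3 + 7×0 = 122
D: 8×4 + 8×4 + 6×2 + 6×2 + 7×4 + 7×1 + 7×5 = 158
E: 8×3 + 8×0 + 6×4 + 6×0 + 7×5 + 7×5 + 7×4 = 146
F: 8×0 + 8×3 + 6×1 + 6×1 + 7×0 + 7×0 + 7×1 = 43

D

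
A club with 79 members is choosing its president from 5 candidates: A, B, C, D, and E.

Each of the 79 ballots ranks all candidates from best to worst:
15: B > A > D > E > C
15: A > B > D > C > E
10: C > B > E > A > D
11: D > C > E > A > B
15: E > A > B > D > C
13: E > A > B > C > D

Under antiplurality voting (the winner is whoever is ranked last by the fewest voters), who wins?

A

Last-place votes: A 0, B 11, C 30, D 23, E 15.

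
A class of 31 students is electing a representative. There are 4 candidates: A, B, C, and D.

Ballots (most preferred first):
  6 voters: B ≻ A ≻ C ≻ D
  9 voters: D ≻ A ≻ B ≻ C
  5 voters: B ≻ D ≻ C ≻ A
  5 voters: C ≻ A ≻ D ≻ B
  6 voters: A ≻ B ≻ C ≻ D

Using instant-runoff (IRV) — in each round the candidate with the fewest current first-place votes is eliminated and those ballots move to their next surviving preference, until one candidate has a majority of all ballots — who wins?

Round 1: A 6, B 11, C 5, D 9. C eliminated.
Round 2: A 11, B 11, D 9. D eliminated.
Round 3: A 20, B 11. A has a majority (≥16).

A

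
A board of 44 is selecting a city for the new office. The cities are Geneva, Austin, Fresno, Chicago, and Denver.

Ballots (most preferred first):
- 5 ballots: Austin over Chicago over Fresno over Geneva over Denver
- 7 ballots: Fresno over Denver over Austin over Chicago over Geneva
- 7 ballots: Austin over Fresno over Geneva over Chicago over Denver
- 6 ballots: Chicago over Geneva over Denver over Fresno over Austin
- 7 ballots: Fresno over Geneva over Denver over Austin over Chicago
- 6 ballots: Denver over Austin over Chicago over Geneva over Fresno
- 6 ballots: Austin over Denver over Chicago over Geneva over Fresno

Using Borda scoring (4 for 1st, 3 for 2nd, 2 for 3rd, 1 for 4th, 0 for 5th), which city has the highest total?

Geneva: 5×1 + 7×0 + 7×2 + 6×3 + 7×3 + 6×1 + 6×1 = 70
Austin: 5×4 + 7×2 + 7×4 + 6×0 + 7×1 + 6×3 + 6×4 = 111
Fresno: 5×2 + 7×4 + 7×3 + 6×1 + 7×4 + 6×0 + 6×0 = 93
Chicago: 5×3 + 7×1 + 7×1 + 6×4 + 7×0 + 6×2 + 6×2 = 77
Denver: 5×0 + 7×3 + 7×0 + 6×2 + 7×2 + 6×4 + 6×3 = 89

Austin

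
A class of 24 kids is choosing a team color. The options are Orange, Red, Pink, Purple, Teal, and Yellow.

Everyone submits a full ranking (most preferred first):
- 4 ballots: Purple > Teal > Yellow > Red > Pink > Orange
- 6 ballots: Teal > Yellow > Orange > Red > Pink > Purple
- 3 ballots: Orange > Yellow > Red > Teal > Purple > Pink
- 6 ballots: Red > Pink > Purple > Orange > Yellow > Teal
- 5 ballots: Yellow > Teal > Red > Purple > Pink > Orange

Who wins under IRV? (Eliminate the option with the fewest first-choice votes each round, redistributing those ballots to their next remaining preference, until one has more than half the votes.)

Round 1: Orange 3, Red 6, Pink 0, Purple 4, Teal 6, Yellow 5. Pink eliminated.
Round 2: Orange 3, Red 6, Purple 4, Teal 6, Yellow 5. Orange eliminated.
Round 3: Red 6, Purple 4, Teal 6, Yellow 8. Purple eliminated.
Round 4: Red 6, Teal 10, Yellow 8. Red eliminated.
Round 5: Teal 10, Yellow 14. Yellow has a majority (≥13).

Yellow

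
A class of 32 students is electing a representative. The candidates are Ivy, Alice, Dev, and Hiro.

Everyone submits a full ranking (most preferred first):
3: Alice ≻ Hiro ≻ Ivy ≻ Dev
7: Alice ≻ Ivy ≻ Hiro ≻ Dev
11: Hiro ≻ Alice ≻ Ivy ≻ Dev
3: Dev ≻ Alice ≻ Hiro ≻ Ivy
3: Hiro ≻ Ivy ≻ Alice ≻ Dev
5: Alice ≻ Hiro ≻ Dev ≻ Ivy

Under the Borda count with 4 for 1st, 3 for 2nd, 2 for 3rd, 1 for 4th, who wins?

Alice

Ivy: 3×2 + 7×3 + 11×2 + 3×1 + 3×3 + 5×1 = 66
Alice: 3×4 + 7×4 + 11×3 + 3×3 + 3×2 + 5×4 = 108
Dev: 3×1 + 7×1 + 11×1 + 3×4 + 3×1 + 5×2 = 46
Hiro: 3×3 + 7×2 + 11×4 + 3×2 + 3×4 + 5×3 = 100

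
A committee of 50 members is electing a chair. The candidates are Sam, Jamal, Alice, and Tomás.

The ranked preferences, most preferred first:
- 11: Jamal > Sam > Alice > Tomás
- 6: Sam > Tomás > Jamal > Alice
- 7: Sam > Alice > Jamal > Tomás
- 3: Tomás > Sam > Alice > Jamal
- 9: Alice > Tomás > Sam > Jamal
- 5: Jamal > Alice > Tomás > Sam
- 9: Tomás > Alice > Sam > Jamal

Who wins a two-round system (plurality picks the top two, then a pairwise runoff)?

Round 1 first-place votes: Sam 13, Jamal 16, Alice 9, Tomás 12. Jamal and Sam advance.
Runoff: Jamal is ranked above Sam on 16 ballots, Sam above Jamal on 34.

Sam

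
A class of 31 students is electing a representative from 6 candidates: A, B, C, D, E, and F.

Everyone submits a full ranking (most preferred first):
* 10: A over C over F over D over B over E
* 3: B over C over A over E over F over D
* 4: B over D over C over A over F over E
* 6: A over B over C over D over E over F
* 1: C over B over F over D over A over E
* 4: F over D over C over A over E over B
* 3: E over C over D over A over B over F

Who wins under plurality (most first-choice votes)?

A

First-place votes: A 16, B 7, C 1, D 0, E 3, F 4.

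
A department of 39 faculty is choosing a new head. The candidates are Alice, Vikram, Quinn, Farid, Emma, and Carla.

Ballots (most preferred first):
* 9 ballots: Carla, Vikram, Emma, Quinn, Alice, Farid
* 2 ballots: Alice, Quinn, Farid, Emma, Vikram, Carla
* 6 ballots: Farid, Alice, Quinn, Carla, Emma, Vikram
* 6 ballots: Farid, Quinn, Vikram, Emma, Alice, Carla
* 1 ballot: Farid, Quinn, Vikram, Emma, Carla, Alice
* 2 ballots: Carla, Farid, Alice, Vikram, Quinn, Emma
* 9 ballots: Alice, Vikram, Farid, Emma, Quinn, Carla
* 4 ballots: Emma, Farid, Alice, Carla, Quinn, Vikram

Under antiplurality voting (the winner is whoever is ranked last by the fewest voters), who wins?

Last-place votes: Alice 1, Vikram 10, Quinn 0, Farid 9, Emma 2, Carla 17.

Quinn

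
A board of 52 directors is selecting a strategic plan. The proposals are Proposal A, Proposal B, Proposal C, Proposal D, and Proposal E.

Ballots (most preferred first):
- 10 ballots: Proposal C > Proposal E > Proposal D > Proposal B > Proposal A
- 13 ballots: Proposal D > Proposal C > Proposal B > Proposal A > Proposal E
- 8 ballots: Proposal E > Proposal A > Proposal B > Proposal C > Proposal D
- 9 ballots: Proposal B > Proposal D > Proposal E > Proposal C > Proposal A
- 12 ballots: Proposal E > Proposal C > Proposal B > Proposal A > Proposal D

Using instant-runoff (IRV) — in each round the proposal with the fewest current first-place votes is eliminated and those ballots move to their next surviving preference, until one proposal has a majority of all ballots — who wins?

Round 1: Proposal A 0, Proposal B 9, Proposal C 10, Proposal D 13, Proposal E 20. Proposal A eliminated.
Round 2: Proposal B 9, Proposal C 10, Proposal D 13, Proposal E 20. Proposal B eliminated.
Round 3: Proposal C 10, Proposal D 22, Proposal E 20. Proposal C eliminated.
Round 4: Proposal D 22, Proposal E 30. Proposal E has a majority (≥27).

Proposal E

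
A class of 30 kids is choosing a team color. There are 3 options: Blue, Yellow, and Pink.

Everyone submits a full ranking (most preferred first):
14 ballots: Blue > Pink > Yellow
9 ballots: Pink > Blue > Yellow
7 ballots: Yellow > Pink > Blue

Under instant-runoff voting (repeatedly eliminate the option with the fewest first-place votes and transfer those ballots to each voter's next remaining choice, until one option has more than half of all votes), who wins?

Pink

Round 1: Blue 14, Yellow 7, Pink 9. Yellow eliminated.
Round 2: Blue 14, Pink 16. Pink has a majority (≥16).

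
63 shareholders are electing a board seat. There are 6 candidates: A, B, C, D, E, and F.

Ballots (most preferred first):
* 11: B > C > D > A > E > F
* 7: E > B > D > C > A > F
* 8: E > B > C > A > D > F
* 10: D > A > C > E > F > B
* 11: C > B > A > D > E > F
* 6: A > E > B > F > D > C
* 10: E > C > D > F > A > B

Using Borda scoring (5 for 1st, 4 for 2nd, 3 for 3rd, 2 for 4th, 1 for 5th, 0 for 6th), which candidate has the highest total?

C

A: 11×2 + 7×1 + 8×2 + 10×4 + 11×3 + 6×5 + 10×1 = 158
B: 11×5 + 7×4 + 8×4 + 10×0 + 11×4 + 6×3 + 10×0 = 177
C: 11×4 + 7×2 + 8×3 + 10×3 + 11×5 + 6×0 + 10×4 = 207
D: 11×3 + 7×3 + 8×1 + 10×5 + 11×2 + 6×1 + 10×3 = 170
E: 11×1 + 7×5 + 8×5 + 10×2 + 11×1 + 6×4 + 10×5 = 191
F: 11×0 + 7×0 + 8×0 + 10×1 + 11×0 + 6×2 + 10×2 = 42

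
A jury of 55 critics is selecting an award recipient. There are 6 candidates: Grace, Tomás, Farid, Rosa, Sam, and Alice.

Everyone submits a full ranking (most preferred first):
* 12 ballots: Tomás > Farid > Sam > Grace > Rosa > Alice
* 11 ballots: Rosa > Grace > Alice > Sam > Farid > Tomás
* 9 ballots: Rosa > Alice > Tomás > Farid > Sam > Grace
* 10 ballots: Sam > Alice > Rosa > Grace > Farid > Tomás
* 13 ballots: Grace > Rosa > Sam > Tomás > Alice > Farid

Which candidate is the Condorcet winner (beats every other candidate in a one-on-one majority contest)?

Rosa vs Grace: 30–25
Rosa vs Tomás: 43–12
Rosa vs Farid: 43–12
Rosa vs Sam: 33–22
Rosa vs Alice: 45–10
Rosa beats every other candidate.

Rosa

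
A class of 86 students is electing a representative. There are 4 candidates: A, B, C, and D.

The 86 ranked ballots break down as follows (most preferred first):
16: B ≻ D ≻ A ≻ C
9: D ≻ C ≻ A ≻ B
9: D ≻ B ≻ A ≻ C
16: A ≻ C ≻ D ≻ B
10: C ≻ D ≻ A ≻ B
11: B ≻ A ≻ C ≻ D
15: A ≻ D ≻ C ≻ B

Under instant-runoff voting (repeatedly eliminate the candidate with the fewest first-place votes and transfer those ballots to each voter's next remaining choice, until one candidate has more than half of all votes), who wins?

D

Round 1: A 31, B 27, C 10, D 18. C eliminated.
Round 2: A 31, B 27, D 28. B eliminated.
Round 3: A 42, D 44. D has a majority (≥44).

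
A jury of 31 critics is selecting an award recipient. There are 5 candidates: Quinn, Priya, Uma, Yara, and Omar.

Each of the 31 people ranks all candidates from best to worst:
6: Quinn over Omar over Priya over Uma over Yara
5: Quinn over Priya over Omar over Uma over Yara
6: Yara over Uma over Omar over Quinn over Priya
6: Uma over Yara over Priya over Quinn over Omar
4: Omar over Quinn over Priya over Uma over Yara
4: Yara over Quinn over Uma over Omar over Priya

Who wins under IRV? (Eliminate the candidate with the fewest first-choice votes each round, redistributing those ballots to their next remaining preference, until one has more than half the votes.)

Round 1: Quinn 11, Priya 0, Uma 6, Yara 10, Omar 4. Priya eliminated.
Round 2: Quinn 11, Uma 6, Yara 10, Omar 4. Omar eliminated.
Round 3: Quinn 15, Uma 6, Yara 10. Uma eliminated.
Round 4: Quinn 15, Yara 16. Yara has a majority (≥16).

Yara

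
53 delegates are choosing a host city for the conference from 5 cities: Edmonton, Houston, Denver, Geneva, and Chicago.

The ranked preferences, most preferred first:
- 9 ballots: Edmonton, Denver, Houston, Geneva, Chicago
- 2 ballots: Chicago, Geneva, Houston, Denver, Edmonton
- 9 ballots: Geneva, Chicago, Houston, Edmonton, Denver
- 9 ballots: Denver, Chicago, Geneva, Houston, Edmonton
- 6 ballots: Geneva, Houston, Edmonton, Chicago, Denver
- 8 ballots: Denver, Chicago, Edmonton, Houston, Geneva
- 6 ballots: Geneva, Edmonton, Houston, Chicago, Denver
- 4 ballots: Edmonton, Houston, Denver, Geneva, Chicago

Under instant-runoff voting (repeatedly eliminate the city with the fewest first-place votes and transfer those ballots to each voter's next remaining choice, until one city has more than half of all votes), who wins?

Denver

Round 1: Edmonton 13, Houston 0, Denver 17, Geneva 21, Chicago 2. Houston eliminated.
Round 2: Edmonton 13, Denver 17, Geneva 21, Chicago 2. Chicago eliminated.
Round 3: Edmonton 13, Denver 17, Geneva 23. Edmonton eliminated.
Round 4: Denver 30, Geneva 23. Denver has a majority (≥27).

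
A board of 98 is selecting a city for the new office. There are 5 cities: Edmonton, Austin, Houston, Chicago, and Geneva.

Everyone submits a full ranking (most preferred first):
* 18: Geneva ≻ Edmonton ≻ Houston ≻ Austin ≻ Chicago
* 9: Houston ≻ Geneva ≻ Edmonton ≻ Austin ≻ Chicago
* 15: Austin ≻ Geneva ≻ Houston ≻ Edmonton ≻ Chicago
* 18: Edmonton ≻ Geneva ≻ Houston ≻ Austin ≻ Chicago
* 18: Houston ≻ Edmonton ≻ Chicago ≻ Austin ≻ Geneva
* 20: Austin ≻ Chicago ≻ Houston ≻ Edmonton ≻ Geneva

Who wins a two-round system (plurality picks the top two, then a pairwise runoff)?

Houston

Round 1 first-place votes: Edmonton 18, Austin 35, Houston 27, Chicago 0, Geneva 18. Austin and Houston advance.
Runoff: Austin is ranked above Houston on 35 ballots, Houston above Austin on 63.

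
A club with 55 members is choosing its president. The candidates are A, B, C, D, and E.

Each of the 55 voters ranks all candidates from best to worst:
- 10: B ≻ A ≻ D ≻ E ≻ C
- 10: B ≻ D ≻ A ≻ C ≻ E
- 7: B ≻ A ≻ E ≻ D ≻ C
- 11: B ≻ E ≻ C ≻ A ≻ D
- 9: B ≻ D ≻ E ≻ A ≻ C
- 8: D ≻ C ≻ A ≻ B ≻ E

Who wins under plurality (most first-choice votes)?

B

First-place votes: A 0, B 47, C 0, D 8, E 0.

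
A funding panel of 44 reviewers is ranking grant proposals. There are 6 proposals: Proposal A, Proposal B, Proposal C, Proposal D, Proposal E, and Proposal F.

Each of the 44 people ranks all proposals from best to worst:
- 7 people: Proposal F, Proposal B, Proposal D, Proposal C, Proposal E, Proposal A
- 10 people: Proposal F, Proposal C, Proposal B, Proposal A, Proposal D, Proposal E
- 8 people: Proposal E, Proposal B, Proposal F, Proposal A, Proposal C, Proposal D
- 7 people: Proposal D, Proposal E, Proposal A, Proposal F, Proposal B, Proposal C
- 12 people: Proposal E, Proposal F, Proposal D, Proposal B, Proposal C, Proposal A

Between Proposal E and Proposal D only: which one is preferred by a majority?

Proposal D

Proposal E is ranked above Proposal D on 20 ballots; Proposal D above Proposal E on 24.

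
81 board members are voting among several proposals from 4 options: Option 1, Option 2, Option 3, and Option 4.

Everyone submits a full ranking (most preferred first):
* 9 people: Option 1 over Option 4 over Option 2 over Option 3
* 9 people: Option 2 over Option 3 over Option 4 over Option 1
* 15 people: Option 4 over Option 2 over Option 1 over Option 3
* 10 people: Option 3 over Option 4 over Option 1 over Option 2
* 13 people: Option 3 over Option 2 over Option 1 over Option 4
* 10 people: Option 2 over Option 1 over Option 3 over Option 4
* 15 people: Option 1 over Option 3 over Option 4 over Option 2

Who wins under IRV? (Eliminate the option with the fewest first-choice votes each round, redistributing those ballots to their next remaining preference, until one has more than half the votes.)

Option 2

Round 1: Option 1 24, Option 2 19, Option 3 23, Option 4 15. Option 4 eliminated.
Round 2: Option 1 24, Option 2 34, Option 3 23. Option 3 eliminated.
Round 3: Option 1 34, Option 2 47. Option 2 has a majority (≥41).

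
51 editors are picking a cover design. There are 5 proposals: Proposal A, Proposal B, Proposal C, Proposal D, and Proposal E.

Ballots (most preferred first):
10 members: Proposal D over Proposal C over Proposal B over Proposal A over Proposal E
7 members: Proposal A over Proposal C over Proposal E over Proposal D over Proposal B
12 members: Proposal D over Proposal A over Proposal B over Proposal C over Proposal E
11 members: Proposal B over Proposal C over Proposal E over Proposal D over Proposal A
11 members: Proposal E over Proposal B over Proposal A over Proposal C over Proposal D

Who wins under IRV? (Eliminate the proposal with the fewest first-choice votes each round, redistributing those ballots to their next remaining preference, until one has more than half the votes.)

Proposal E

Round 1: Proposal A 7, Proposal B 11, Proposal C 0, Proposal D 22, Proposal E 11. Proposal C eliminated.
Round 2: Proposal A 7, Proposal B 11, Proposal D 22, Proposal E 11. Proposal A eliminated.
Round 3: Proposal B 11, Proposal D 22, Proposal E 18. Proposal B eliminated.
Round 4: Proposal D 22, Proposal E 29. Proposal E has a majority (≥26).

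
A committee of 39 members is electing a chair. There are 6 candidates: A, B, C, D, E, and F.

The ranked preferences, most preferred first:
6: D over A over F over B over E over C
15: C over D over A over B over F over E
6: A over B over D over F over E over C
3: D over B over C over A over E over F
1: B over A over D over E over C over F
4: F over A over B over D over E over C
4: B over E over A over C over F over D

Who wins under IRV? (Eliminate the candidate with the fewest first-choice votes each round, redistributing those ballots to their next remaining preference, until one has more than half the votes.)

A

Round 1: A 6, B 5, C 15, D 9, E 0, F 4. E eliminated.
Round 2: A 6, B 5, C 15, D 9, F 4. F eliminated.
Round 3: A 10, B 5, C 15, D 9. B eliminated.
Round 4: A 15, C 15, D 9. D eliminated.
Round 5: A 21, C 18. A has a majority (≥20).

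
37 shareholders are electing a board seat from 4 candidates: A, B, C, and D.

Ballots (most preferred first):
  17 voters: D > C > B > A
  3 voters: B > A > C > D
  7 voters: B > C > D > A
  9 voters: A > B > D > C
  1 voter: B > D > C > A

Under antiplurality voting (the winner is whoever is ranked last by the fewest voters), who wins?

B

Last-place votes: A 25, B 0, C 9, D 3.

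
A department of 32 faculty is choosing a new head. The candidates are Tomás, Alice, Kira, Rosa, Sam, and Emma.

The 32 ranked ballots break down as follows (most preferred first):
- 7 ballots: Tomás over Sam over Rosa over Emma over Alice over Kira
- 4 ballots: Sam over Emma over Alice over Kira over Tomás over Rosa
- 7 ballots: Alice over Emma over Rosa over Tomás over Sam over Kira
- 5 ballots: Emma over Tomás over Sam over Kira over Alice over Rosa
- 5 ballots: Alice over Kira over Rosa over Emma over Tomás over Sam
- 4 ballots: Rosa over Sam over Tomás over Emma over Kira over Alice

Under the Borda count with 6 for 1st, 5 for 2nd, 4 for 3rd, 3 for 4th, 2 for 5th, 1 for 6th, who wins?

Emma

Tomás: 7×6 + 4×2 + 7×3 + 5×5 + 5×2 + 4×4 = 122
Alice: 7×2 + 4×4 + 7×6 + 5×2 + 5×6 + 4×1 = 116
Kira: 7×1 + 4×3 + 7×1 + 5×3 + 5×5 + 4×2 = 74
Rosa: 7×4 + 4×1 + 7×4 + 5×1 + 5×4 + 4×6 = 109
Sam: 7×5 + 4×6 + 7×2 + 5×4 + 5×1 + 4×5 = 118
Emma: 7×3 + 4×5 + 7×5 + 5×6 + 5×3 + 4×3 = 133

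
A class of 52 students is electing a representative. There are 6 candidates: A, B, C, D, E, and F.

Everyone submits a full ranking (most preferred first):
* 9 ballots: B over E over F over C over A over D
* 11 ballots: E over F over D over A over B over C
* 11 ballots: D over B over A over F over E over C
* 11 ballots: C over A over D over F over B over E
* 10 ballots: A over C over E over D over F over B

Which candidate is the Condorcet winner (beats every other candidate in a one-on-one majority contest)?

A

A vs B: 32–20
A vs C: 32–20
A vs D: 30–22
A vs E: 32–20
A vs F: 32–20
A beats every other candidate.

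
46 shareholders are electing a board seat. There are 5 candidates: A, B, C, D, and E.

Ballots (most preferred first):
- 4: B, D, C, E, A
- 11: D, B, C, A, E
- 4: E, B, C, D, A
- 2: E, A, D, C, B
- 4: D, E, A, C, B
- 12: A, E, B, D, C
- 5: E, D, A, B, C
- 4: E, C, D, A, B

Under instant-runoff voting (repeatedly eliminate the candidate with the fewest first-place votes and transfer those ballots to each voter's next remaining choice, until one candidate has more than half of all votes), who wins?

Round 1: A 12, B 4, C 0, D 15, E 15. C eliminated.
Round 2: A 12, B 4, D 15, E 15. B eliminated.
Round 3: A 12, D 19, E 15. A eliminated.
Round 4: D 19, E 27. E has a majority (≥24).

E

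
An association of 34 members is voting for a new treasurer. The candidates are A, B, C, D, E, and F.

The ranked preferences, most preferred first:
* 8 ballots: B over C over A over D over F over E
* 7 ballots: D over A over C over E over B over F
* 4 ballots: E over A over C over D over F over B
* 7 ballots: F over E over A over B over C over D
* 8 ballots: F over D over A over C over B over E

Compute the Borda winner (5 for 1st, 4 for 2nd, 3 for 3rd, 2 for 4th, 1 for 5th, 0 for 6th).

A: 8×3 + 7×4 + 4×4 + 7×3 + 8×3 = 113
B: 8×5 + 7×1 + 4×0 + 7×2 + 8×1 = 69
C: 8×4 + 7×3 + 4×3 + 7×1 + 8×2 = 88
D: 8×2 + 7×5 + 4×2 + 7×0 + 8×4 = 91
E: 8×0 + 7×2 + 4×5 + 7×4 + 8×0 = 62
F: 8×1 + 7×0 + 4×1 + 7×5 + 8×5 = 87

A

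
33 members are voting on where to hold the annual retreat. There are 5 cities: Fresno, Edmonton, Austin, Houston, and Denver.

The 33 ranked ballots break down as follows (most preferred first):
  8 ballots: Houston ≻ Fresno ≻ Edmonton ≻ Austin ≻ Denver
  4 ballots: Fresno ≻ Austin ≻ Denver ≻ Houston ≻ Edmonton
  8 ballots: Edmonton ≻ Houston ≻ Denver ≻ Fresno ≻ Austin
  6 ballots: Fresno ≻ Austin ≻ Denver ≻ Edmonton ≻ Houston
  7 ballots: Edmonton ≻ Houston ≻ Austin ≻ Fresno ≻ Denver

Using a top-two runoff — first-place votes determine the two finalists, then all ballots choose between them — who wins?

Fresno

Round 1 first-place votes: Fresno 10, Edmonton 15, Austin 0, Houston 8, Denver 0. Edmonton and Fresno advance.
Runoff: Edmonton is ranked above Fresno on 15 ballots, Fresno above Edmonton on 18.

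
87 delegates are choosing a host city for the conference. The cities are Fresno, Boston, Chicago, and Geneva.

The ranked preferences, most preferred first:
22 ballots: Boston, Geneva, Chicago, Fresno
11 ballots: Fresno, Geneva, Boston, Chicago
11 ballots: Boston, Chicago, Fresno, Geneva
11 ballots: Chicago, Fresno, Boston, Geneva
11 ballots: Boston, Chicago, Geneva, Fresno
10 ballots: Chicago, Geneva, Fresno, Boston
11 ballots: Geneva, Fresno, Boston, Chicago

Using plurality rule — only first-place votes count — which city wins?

Boston

First-place votes: Fresno 11, Boston 44, Chicago 21, Geneva 11.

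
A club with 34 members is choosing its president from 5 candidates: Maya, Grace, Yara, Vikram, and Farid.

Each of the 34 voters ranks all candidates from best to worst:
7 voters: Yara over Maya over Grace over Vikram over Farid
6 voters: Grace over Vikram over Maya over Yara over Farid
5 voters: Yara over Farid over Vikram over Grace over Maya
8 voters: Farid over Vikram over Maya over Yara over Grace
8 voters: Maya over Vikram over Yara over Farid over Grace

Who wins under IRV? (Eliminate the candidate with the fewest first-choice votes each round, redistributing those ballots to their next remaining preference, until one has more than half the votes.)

Round 1: Maya 8, Grace 6, Yara 12, Vikram 0, Farid 8. Vikram eliminated.
Round 2: Maya 8, Grace 6, Yara 12, Farid 8. Grace eliminated.
Round 3: Maya 14, Yara 12, Farid 8. Farid eliminated.
Round 4: Maya 22, Yara 12. Maya has a majority (≥18).

Maya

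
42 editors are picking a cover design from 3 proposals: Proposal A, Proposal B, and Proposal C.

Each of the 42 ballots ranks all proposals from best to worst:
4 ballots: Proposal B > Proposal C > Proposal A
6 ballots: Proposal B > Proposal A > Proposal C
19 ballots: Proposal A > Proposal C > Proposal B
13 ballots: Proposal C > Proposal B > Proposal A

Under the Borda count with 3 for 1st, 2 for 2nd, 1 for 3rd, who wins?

Proposal C

Proposal A: 4×1 + 6×2 + 19×3 + 13×1 = 86
Proposal B: 4×3 + 6×3 + 19×1 + 13×2 = 75
Proposal C: 4×2 + 6×1 + 19×2 + 13×3 = 91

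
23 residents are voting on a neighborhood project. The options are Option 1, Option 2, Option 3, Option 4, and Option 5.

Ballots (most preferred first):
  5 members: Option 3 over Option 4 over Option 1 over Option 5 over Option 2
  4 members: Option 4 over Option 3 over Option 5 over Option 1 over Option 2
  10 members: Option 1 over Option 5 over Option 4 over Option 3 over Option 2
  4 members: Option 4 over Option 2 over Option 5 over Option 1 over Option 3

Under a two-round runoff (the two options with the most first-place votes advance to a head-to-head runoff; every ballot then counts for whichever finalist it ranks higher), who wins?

Round 1 first-place votes: Option 1 10, Option 2 0, Option 3 5, Option 4 8, Option 5 0. Option 1 and Option 4 advance.
Runoff: Option 1 is ranked above Option 4 on 10 ballots, Option 4 above Option 1 on 13.

Option 4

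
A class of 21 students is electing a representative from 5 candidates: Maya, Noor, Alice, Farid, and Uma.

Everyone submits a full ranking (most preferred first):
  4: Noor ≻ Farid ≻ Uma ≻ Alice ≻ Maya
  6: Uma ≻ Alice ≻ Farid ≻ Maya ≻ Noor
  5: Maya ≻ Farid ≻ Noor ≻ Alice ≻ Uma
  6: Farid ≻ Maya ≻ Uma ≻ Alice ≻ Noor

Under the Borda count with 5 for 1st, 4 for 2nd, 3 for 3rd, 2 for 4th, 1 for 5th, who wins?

Maya: 4×1 + 6×2 + 5×5 + 6×4 = 65
Noor: 4×5 + 6×1 + 5×3 + 6×1 = 47
Alice: 4×2 + 6×4 + 5×2 + 6×2 = 54
Farid: 4×4 + 6×3 + 5×4 + 6×5 = 84
Uma: 4×3 + 6×5 + 5×1 + 6×3 = 65

Farid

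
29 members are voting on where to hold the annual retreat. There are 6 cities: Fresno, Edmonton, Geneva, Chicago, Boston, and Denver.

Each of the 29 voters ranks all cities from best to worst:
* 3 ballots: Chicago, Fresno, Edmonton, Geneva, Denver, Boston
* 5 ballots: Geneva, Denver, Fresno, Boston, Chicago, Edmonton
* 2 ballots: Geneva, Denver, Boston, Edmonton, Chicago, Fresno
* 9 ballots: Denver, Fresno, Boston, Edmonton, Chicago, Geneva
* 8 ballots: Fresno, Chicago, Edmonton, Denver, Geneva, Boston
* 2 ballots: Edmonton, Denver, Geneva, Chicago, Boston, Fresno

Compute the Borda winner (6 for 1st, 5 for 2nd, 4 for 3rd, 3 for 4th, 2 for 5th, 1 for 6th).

Fresno

Fresno: 3×5 + 5×4 + 2×1 + 9×5 + 8×6 + 2×1 = 132
Edmonton: 3×4 + 5×1 + 2×3 + 9×3 + 8×4 + 2×6 = 94
Geneva: 3×3 + 5×6 + 2×6 + 9×1 + 8×2 + 2×4 = 84
Chicago: 3×6 + 5×2 + 2×2 + 9×2 + 8×5 + 2×3 = 96
Boston: 3×1 + 5×3 + 2×4 + 9×4 + 8×1 + 2×2 = 74
Denver: 3×2 + 5×5 + 2×5 + 9×6 + 8×3 + 2×5 = 129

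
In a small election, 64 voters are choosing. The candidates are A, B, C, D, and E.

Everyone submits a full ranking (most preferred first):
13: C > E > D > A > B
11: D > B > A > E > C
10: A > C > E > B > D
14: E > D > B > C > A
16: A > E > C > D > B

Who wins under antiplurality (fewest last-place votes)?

E

Last-place votes: A 14, B 29, C 11, D 10, E 0.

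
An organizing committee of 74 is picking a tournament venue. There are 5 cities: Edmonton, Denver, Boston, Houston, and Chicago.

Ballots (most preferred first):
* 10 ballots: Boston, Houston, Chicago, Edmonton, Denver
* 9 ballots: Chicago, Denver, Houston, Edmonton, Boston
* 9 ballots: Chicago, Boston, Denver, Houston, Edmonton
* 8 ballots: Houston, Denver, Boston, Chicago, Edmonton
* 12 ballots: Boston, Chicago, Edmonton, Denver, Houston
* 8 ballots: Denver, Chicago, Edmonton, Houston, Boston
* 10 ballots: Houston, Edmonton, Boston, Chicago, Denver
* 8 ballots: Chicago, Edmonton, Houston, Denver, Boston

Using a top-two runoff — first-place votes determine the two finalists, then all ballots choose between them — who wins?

Round 1 first-place votes: Edmonton 0, Denver 8, Boston 22, Houston 18, Chicago 26. Chicago and Boston advance.
Runoff: Chicago is ranked above Boston on 34 ballots, Boston above Chicago on 40.

Boston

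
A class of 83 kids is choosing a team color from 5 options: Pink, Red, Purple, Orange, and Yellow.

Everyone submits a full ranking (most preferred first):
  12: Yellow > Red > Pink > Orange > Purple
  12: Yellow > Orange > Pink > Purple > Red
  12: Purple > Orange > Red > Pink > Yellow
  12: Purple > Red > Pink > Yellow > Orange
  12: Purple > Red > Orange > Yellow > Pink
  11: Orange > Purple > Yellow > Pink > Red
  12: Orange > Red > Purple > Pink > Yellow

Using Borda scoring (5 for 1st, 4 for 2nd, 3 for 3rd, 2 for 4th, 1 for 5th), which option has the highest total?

Purple

Pink: 12×3 + 12×3 + 12×2 + 12×3 + 12×1 + 11×2 + 12×2 = 190
Red: 12×4 + 12×1 + 12×3 + 12×4 + 12×4 + 11×1 + 12×4 = 251
Purple: 12×1 + 12×2 + 12×5 + 12×5 + 12×5 + 11×4 + 12×3 = 296
Orange: 12×2 + 12×4 + 12×4 + 12×1 + 12×3 + 11×5 + 12×5 = 283
Yellow: 12×5 + 12×5 + 12×1 + 12×2 + 12×2 + 11×3 + 12×1 = 225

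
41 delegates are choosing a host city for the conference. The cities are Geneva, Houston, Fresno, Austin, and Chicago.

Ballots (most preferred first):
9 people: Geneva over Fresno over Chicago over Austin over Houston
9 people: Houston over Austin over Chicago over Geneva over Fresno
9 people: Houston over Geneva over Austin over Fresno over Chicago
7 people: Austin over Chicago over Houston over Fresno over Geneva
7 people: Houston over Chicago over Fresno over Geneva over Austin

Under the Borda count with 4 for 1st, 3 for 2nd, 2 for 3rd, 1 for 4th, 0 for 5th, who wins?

Geneva: 9×4 + 9×1 + 9×3 + 7×0 + 7×1 = 79
Houston: 9×0 + 9×4 + 9×4 + 7×2 + 7×4 = 114
Fresno: 9×3 + 9×0 + 9×1 + 7×1 + 7×2 = 57
Austin: 9×1 + 9×3 + 9×2 + 7×4 + 7×0 = 82
Chicago: 9×2 + 9×2 + 9×0 + 7×3 + 7×3 = 78

Houston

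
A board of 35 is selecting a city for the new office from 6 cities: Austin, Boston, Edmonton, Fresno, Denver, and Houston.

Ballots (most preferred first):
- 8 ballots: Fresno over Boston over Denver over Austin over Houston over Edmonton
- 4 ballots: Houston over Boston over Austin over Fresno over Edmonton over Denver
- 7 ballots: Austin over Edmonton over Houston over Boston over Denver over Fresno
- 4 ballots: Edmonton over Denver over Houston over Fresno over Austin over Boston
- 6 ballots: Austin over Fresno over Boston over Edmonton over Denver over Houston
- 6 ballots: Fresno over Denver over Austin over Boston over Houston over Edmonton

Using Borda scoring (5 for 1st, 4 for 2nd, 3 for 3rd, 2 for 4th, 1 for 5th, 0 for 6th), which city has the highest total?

Austin

Austin: 8×2 + 4×3 + 7×5 + 4×1 + 6×5 + 6×3 = 115
Boston: 8×4 + 4×4 + 7×2 + 4×0 + 6×3 + 6×2 = 92
Edmonton: 8×0 + 4×1 + 7×4 + 4×5 + 6×2 + 6×0 = 64
Fresno: 8×5 + 4×2 + 7×0 + 4×2 + 6×4 + 6×5 = 110
Denver: 8×3 + 4×0 + 7×1 + 4×4 + 6×1 + 6×4 = 77
Houston: 8×1 + 4×5 + 7×3 + 4×3 + 6×0 + 6×1 = 67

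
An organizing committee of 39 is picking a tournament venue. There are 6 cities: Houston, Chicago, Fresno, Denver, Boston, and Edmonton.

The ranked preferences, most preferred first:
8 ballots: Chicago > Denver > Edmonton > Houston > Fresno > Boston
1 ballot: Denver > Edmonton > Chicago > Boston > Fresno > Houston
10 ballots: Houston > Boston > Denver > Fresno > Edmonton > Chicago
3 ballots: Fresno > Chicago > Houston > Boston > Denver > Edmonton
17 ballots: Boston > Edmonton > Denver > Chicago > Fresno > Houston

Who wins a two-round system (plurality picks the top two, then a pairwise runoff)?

Round 1 first-place votes: Houston 10, Chicago 8, Fresno 3, Denver 1, Boston 17, Edmonton 0. Boston and Houston advance.
Runoff: Boston is ranked above Houston on 18 ballots, Houston above Boston on 21.

Houston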